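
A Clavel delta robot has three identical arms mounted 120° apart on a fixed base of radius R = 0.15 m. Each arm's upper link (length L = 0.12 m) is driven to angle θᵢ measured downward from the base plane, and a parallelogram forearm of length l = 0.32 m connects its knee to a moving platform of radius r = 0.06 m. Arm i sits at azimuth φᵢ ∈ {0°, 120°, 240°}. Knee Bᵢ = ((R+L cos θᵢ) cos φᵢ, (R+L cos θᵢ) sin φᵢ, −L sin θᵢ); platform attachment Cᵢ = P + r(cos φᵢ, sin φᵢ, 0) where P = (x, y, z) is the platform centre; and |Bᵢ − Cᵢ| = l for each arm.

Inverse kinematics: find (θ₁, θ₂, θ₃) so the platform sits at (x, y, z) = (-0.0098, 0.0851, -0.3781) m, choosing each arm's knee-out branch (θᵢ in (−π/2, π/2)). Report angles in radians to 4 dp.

φ1=0.0° → target in arm frame (-0.0098, 0.0851)
  e−x'=0.0998;  (l²−L²−(e−x')²−y'²−z²)/2L = -0.3007
  γ=atan2(-0.3781,0.0998)=-1.3127;  ψ=arccos(-0.7689)=2.4479;  θ1=γ+ψ≈1.1352
φ2=120.0° → target in arm frame (0.0786, -0.0341)
  e−x'=0.0114;  (l²−L²−(e−x')²−y'²−z²)/2L = -0.2344
  θ2 = atan2(B,A) + arccos(C/0.3783) = 0.6984
φ3=240.0° → target in arm frame (-0.0688, -0.0510)
  A cos θ + B sin θ = C:  0.1588·cos θ + -0.3781·sin θ = -0.3449
  √(A²+B²)=0.4101;  θ3 = -1.1732+2.5701 ≈ 1.3969

θ₁ = 1.1352, θ₂ = 0.6984, θ₃ = 1.3969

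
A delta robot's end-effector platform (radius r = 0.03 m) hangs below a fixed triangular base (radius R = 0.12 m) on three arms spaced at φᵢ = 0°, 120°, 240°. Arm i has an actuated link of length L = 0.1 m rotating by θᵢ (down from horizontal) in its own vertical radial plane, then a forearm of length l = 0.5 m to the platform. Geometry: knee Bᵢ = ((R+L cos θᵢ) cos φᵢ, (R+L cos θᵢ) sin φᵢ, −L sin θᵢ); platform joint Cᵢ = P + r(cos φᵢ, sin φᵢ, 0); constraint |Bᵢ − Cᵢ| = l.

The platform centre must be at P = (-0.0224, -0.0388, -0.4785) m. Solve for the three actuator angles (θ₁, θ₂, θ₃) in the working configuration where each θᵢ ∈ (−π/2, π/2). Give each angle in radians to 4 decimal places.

rotate P by −φ1: (-0.0224, -0.0388, -0.4785)
  A=0.1124, B=-0.4785, C=(l²−L²−A²−y'²−z²)/(2L)=-0.0155
  γ=atan2(-0.4785,0.1124)=-1.3401;  ψ=arccos(-0.0315)=1.6024;  θ1=γ+ψ≈0.2623
φ2=120.0° → target in arm frame (-0.0224, 0.0388)
  e−x'=0.1124;  (l²−L²−(e−x')²−y'²−z²)/2L = -0.0155
  θ2 = atan2(B,A) + arccos(C/0.4915) = 0.2623
arm 3 (φ=240.0°): x'=0.0448, y'=0.0000
  A=0.0452, B=-0.4785, C=(l²−L²−A²−y'²−z²)/(2L)=0.0450
  θ3 = atan2(B,A) + arccos(C/0.4806) = 0.0005

θ₁ = 0.2623, θ₂ = 0.2623, θ₃ = 0.0005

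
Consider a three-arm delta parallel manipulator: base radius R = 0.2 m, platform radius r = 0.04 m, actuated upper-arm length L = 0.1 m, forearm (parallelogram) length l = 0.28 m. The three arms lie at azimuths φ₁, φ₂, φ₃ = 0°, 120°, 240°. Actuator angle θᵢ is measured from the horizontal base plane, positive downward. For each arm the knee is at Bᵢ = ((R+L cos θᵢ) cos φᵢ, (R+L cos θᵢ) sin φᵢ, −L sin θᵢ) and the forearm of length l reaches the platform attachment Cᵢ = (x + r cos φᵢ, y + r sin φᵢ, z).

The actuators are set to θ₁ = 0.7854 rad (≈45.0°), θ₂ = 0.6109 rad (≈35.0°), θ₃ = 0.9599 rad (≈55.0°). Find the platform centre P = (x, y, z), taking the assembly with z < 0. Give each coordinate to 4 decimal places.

(0.0005, 0.0240, -0.2283)

φ1=0.0°: virtual centre (0.2307, 0.0000, -0.0707), radius l
arm 2 at φ=120.0°: ρ2 = 0.2419;  O2 = (-0.1210, 0.2095, -0.0574)
φ3=240.0°: virtual centre (-0.1087, -0.1882, -0.0819), radius l
eliminate P² terms by subtracting sphere 1 from 2 and 3
linear system: -0.7033x+0.4190y = 0.0036−0.0267z; -0.6788x+-0.3765y = -0.0043−-0.0224z
Cramer: x(z) = 0.0008+0.0012z;  y(z) = 0.0099-0.0617z
sphere 1 gives Az²+Bz+C=0 with A=1.0038, B=0.1396, C=-0.0204;  B²−4AC=0.1016;  roots -0.2283, 0.0892;  negative root z = -0.2283
x = 0.0005, y = 0.0240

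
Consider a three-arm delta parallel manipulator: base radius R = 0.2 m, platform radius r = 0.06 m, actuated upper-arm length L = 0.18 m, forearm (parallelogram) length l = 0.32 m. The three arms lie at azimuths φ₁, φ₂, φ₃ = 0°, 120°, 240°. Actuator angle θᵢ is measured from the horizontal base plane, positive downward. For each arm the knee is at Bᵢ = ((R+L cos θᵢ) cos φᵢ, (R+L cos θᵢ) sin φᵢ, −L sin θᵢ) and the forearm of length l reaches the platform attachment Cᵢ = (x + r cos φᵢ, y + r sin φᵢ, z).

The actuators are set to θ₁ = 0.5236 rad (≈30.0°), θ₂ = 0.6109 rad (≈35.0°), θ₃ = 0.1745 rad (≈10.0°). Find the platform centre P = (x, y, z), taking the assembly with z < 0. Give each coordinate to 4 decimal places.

φ1=0.0°: virtual centre (0.2959, 0.0000, -0.0900), radius l
φ2=120.0°: virtual centre (-0.1437, 0.2489, -0.1032), radius l
S3 = (0.3173·cos240.0°, 0.3173·sin240.0°, -0.0313) = (-0.1586, -0.2748, -0.0313)
|S₂|²−|S₁|² = -0.0024;  |S₃|²−|S₁|² = 0.0060
[-0.8792 0.4979 -0.0265]·P = -0.0024;  [-0.9090 -0.5495 0.1175]·P = 0.0060
Cramer: x(z) = -0.0018+0.0470z;  y(z) = -0.0079+0.1361z
into |P−S₁|² = l²: 1.0207z² + 0.1499z + -0.0056 = 0;  Δ = 0.0454;  z = -0.1778 or 0.0310 → z<0 root = -0.1778
x = -0.0101, y = -0.0321

(-0.0101, -0.0321, -0.1778)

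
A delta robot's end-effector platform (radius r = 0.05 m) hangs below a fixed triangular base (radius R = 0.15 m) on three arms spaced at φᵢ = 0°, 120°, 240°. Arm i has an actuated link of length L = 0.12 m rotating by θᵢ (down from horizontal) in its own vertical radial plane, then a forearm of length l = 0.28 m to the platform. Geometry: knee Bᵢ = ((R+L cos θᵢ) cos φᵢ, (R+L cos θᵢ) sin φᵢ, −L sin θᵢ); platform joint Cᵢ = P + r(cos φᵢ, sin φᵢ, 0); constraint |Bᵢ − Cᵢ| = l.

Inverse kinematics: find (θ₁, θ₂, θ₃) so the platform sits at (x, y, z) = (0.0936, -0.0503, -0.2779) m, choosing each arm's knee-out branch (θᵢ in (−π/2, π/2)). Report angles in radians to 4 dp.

θ₁ = 0.2621, θ₂ = 1.3089, θ₃ = 0.8727

φ1=0.0° → target in arm frame (0.0936, -0.0503)
  A cos θ + B sin θ = C:  0.0064·cos θ + -0.2779·sin θ = -0.0658
  θ1 = atan2(B,A) + arccos(C/0.2780) = 0.2621
rotate P by −φ2: (-0.0904, -0.0559, -0.2779)
  A=0.1904, B=-0.2779, C=(l²−L²−A²−y'²−z²)/(2L)=-0.2191
  θ2 = atan2(B,A) + arccos(C/0.3368) = 1.3089
rotate P by −φ3: (-0.0032, 0.1062, -0.2779)
  A=0.1032, B=-0.2779, C=(l²−L²−A²−y'²−z²)/(2L)=-0.1465
  θ3 = atan2(B,A) + arccos(C/0.2965) = 0.8727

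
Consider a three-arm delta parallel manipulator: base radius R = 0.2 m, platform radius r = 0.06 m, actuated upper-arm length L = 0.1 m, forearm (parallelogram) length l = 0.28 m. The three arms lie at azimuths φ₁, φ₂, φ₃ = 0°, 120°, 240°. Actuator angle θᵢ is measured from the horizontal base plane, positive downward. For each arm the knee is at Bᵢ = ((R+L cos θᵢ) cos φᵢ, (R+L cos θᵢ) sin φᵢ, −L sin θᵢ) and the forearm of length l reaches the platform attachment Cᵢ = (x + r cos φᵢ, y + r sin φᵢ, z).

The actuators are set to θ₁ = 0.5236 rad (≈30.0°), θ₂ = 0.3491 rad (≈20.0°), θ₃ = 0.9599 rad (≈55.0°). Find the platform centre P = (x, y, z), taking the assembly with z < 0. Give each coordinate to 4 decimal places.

(0.0120, 0.0430, -0.2247)

S1 = (0.2266·cos0.0°, 0.2266·sin0.0°, -0.0500) = (0.2266, 0.0000, -0.0500)
S2 = (0.2340·cos120.0°, 0.2340·sin120.0°, -0.0342) = (-0.1170, 0.2026, -0.0342)
S3 = (0.1974·cos240.0°, 0.1974·sin240.0°, -0.0819) = (-0.0987, -0.1709, -0.0819)
|S₂|²−|S₁|² = 0.0021;  |S₃|²−|S₁|² = -0.0082
[-0.6872 0.4052 0.0316]·P = 0.0021;  [-0.6506 -0.3418 -0.0638]·P = -0.0082
Cramer: x(z) = 0.0052-0.0302z;  y(z) = 0.0140-0.1292z
sphere 1 gives Az²+Bz+C=0 with A=1.0176, B=0.1098, C=-0.0267;  B²−4AC=0.1207;  roots -0.2247, 0.1168;  negative root z = -0.2247
x = 0.0120, y = 0.0430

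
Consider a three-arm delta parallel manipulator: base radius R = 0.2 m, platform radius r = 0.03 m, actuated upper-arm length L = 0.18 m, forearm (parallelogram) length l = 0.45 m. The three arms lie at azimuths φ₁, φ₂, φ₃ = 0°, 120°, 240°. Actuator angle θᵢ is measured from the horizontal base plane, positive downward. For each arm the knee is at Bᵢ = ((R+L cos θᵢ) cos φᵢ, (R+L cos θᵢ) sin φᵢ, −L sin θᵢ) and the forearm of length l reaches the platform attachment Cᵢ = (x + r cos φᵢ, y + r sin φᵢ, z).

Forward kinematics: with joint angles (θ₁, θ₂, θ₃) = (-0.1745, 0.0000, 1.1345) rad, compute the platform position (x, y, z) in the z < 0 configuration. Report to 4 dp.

(0.1021, 0.1448, -0.3172)

arm 1 at φ=0.0°: (R−r)+L cos θ1 = 0.3473;  S1 = (0.3473, 0.0000, 0.0313)
S2 = (0.3500·cos120.0°, 0.3500·sin120.0°, 0.0000) = (-0.1750, 0.3031, 0.0000)
φ3=240.0°: virtual centre (-0.1230, -0.2131, -0.1631), radius l
|S₂|²−|S₁|² = 0.0009;  |S₃|²−|S₁|² = -0.0344
plane₁₂: -1.0445x+0.6062y+-0.0625z = 0.0009
det = 1.0154;  x = 0.0202+-0.2583z,  y = 0.0363+-0.3420z
into |P−S₁|² = l²: 1.1837z² + 0.0817z + -0.0932 = 0;  Δ = 0.4480;  z = -0.3172 or 0.2482 → z<0 root = -0.3172
x = 0.1021, y = 0.1448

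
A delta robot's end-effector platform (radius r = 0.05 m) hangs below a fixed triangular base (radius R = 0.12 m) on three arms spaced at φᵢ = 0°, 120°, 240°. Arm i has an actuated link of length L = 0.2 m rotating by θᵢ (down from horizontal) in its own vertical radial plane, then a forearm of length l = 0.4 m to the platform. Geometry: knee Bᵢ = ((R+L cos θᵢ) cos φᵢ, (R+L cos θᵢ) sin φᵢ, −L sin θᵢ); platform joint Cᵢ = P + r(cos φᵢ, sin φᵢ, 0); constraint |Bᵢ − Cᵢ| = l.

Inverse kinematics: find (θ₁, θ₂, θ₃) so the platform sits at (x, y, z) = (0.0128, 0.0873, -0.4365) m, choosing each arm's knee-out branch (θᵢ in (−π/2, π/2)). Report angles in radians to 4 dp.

φ1=0.0° → target in arm frame (0.0128, 0.0873)
  A cos θ + B sin θ = C:  0.0572·cos θ + -0.4365·sin θ = -0.2036
  θ1 = atan2(B,A) + arccos(C/0.4402) = 0.6110
arm 2 (φ=120.0°): x'=0.0692, y'=-0.0547
  A=0.0008, B=-0.4365, C=(l²−L²−A²−y'²−z²)/(2L)=-0.1838
  θ2 = atan2(B,A) + arccos(C/0.4365) = 0.4365
φ3=240.0° → target in arm frame (-0.0820, -0.0326)
  A=0.1520, B=-0.4365, C=(l²−L²−A²−y'²−z²)/(2L)=-0.2367
  √(A²+B²)=0.4622;  θ3 = -1.2357+2.1085 ≈ 0.8728

θ₁ = 0.6110, θ₂ = 0.4365, θ₃ = 0.8728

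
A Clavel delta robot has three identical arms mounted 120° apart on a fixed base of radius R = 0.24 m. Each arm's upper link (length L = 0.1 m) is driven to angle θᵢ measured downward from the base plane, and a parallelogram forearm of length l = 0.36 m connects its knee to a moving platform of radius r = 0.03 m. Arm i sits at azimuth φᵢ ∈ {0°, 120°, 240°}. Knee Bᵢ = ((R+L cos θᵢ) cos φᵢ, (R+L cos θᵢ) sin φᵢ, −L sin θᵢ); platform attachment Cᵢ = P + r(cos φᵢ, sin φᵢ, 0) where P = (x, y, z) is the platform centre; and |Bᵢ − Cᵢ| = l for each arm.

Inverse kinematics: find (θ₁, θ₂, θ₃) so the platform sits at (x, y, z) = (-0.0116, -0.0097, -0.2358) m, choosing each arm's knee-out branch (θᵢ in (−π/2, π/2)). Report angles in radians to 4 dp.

θ₁ = 0.5237, θ₂ = 0.4368, θ₃ = 0.2615

φ1=0.0° → target in arm frame (-0.0116, -0.0097)
  A cos θ + B sin θ = C:  0.2216·cos θ + -0.2358·sin θ = 0.0740
  √(A²+B²)=0.3236;  θ1 = -0.8164+1.3401 ≈ 0.5237
rotate P by −φ2: (-0.0026, 0.0149, -0.2358)
  A=0.2126, B=-0.2358, C=(l²−L²−A²−y'²−z²)/(2L)=0.0929
  √(A²+B²)=0.3175;  θ2 = -0.8371+1.2739 ≈ 0.4368
rotate P by −φ3: (0.0142, -0.0052, -0.2358)
  e−x'=0.1958;  (l²−L²−(e−x')²−y'²−z²)/2L = 0.1282
  θ3 = atan2(B,A) + arccos(C/0.3065) = 0.2615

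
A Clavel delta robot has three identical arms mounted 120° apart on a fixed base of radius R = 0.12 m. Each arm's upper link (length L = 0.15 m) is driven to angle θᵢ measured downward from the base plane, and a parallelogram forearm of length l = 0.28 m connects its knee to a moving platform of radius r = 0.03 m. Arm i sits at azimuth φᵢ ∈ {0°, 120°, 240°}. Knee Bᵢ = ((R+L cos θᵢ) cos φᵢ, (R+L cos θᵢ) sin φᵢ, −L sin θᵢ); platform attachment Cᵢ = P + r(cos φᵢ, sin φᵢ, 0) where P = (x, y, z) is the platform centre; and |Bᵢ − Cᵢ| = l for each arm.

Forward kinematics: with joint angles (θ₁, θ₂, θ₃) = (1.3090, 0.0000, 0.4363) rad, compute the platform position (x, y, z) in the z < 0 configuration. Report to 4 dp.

(-0.1387, 0.0352, -0.2197)

arm 1 at φ=0.0°: ρ1 = 0.1288;  centre 1 = (0.1288, 0.0000, -0.1449)
arm 2 at φ=120.0°: ρ2 = 0.2400;  centre 2 = (-0.1200, 0.2078, 0.0000)
arm 3 at φ=240.0°: ρ3 = 0.2259;  centre 3 = (-0.1130, -0.1957, -0.0634)
subtract pairs → two planes through P
[-0.4976 0.4157 0.2898]·P = 0.0200;  [-0.4836 -0.3914 0.1630]·P = 0.0175
Cramer: x(z) = -0.0382+0.4577z;  y(z) = 0.0025-0.1491z
into |P−centre ₁|² = l²: 1.2318z² + 0.1362z + -0.0295 = 0;  Δ = 0.1640;  z = -0.2197 or 0.1091 → z<0 root = -0.2197
x = -0.1387, y = 0.0352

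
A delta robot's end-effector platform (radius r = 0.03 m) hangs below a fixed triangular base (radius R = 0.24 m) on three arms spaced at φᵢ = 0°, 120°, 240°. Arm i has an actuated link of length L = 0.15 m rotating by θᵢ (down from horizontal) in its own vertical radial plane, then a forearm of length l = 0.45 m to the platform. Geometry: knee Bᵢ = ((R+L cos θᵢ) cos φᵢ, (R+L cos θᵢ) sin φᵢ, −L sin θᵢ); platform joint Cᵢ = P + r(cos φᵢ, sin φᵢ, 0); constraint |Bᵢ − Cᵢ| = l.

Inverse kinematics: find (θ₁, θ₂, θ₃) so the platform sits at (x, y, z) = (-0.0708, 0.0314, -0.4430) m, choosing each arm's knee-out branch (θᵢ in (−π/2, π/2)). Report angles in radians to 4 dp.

θ₁ = 1.2218, θ₂ = 0.6113, θ₃ = 0.8727

arm 1 (φ=0.0°): x'=-0.0708, y'=0.0314
  e−x'=0.2808;  (l²−L²−(e−x')²−y'²−z²)/2L = -0.3203
  γ=atan2(-0.4430,0.2808)=-1.0059;  ψ=arccos(-0.6106)=2.2277;  θ1=γ+ψ≈1.2218
rotate P by −φ2: (0.0626, 0.0456, -0.4430)
  e−x'=0.1474;  (l²−L²−(e−x')²−y'²−z²)/2L = -0.1335
  θ2 = atan2(B,A) + arccos(C/0.4669) = 0.6113
rotate P by −φ3: (0.0082, -0.0770, -0.4430)
  A cos θ + B sin θ = C:  0.2018·cos θ + -0.4430·sin θ = -0.2097
  √(A²+B²)=0.4868;  θ3 = -1.1434+2.0161 ≈ 0.8727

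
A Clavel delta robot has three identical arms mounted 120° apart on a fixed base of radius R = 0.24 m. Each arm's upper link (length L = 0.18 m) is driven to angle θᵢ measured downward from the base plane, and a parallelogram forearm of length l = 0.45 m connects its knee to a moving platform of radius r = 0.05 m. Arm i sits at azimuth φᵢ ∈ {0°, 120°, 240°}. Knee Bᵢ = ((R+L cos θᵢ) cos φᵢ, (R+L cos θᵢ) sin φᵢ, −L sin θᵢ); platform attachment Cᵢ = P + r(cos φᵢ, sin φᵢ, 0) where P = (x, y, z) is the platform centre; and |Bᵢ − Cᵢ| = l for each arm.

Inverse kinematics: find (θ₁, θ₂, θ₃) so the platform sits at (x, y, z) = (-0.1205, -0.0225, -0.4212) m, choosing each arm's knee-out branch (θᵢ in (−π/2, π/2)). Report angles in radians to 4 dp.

θ₁ = 1.2215, θ₂ = 0.6107, θ₃ = 0.4365

arm 1 (φ=0.0°): x'=-0.1205, y'=-0.0225
  e−x'=0.3105;  (l²−L²−(e−x')²−y'²−z²)/2L = -0.2895
  θ1 = atan2(B,A) + arccos(C/0.5233) = 1.2215
rotate P by −φ2: (0.0408, 0.1156, -0.4212)
  e−x'=0.1492;  (l²−L²−(e−x')²−y'²−z²)/2L = -0.1193
  θ2 = atan2(B,A) + arccos(C/0.4469) = 0.6107
rotate P by −φ3: (0.0797, -0.0931, -0.4212)
  A cos θ + B sin θ = C:  0.1103·cos θ + -0.4212·sin θ = -0.0782
  γ=atan2(-0.4212,0.1103)=-1.3148;  ψ=arccos(-0.1795)=1.7513;  θ3=γ+ψ≈0.4365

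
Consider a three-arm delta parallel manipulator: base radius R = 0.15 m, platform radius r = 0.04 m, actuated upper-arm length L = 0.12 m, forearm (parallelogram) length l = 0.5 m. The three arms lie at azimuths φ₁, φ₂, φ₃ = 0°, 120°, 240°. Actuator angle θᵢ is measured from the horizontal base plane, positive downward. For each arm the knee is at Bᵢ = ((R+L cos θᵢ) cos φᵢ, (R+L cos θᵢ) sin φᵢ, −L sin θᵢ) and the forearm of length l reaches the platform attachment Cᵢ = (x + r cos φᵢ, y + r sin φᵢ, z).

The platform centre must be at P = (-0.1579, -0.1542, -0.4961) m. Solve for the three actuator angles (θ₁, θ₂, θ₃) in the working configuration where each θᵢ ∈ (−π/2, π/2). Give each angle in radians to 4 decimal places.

θ₁ = 1.3959, θ₂ = 1.0469, θ₃ = -0.0002

arm 1 (φ=0.0°): x'=-0.1579, y'=-0.1542
  A cos θ + B sin θ = C:  0.2679·cos θ + -0.4961·sin θ = -0.4419
  θ1 = atan2(B,A) + arccos(C/0.5638) = 1.3959
arm 2 (φ=120.0°): x'=-0.0546, y'=0.2138
  A=0.1646, B=-0.4961, C=(l²−L²−A²−y'²−z²)/(2L)=-0.3472
  √(A²+B²)=0.5227;  θ2 = -1.2505+2.2974 ≈ 1.0469
φ3=240.0° → target in arm frame (0.2125, -0.0596)
  A cos θ + B sin θ = C:  -0.1025·cos θ + -0.4961·sin θ = -0.1024
  √(A²+B²)=0.5066;  θ3 = -1.7745+1.7744 ≈ -0.0002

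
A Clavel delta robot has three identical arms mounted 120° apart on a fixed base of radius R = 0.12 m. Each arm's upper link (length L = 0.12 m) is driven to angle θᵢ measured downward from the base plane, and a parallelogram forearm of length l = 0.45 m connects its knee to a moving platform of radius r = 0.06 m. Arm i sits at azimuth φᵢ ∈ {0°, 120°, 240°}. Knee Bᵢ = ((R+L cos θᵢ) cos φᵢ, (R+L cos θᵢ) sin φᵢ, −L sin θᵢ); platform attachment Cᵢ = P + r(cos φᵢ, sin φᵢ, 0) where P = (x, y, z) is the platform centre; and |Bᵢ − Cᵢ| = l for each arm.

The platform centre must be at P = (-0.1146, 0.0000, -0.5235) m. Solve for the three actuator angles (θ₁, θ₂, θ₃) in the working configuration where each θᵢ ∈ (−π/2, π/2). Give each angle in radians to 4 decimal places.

θ₁ = 1.3960, θ₂ = 0.8724, θ₃ = 0.8724

arm 1 (φ=0.0°): x'=-0.1146, y'=0.0000
  A cos θ + B sin θ = C:  0.1746·cos θ + -0.5235·sin θ = -0.4852
  θ1 = atan2(B,A) + arccos(C/0.5518) = 1.3960
rotate P by −φ2: (0.0573, 0.0992, -0.5235)
  A=0.0027, B=-0.5235, C=(l²−L²−A²−y'²−z²)/(2L)=-0.3992
  θ2 = atan2(B,A) + arccos(C/0.5235) = 0.8724
arm 3 (φ=240.0°): x'=0.0573, y'=-0.0992
  A cos θ + B sin θ = C:  0.0027·cos θ + -0.5235·sin θ = -0.3992
  γ=atan2(-0.5235,0.0027)=-1.5656;  ψ=arccos(-0.7626)=2.4381;  θ3=γ+ψ≈0.8724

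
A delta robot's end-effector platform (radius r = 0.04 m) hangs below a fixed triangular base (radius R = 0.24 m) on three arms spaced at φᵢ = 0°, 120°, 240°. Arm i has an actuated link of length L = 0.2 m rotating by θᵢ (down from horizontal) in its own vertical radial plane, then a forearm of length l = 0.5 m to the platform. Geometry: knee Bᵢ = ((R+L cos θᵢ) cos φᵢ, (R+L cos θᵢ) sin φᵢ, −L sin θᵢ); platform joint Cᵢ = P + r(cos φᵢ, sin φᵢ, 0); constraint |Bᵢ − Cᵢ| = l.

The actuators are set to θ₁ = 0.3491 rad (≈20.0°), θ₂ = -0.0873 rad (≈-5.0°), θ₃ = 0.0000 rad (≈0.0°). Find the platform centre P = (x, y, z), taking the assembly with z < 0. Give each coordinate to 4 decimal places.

(-0.0456, 0.0078, -0.3173)

φ1=0.0°: virtual centre (0.3879, 0.0000, -0.0684), radius l
φ2=120.0°: virtual centre (-0.1996, 0.3458, 0.0174), radius l
φ3=240.0°: virtual centre (-0.2000, -0.3464, 0.0000), radius l
eliminate P² terms by subtracting sphere 1 from 2 and 3
plane₁₂: -1.1751x+0.6915y+0.1717z = 0.0045
det = 1.6273;  x = -0.0040+0.1312z,  y = -0.0002+-0.0253z
quadratic in z: (1.0179)z²+(0.0340)z+(-0.0917)=0, √Δ=0.6121 → z ∈ {-0.3173, 0.2840}; z = -0.3173 (taking z<0)
x = -0.0456, y = 0.0078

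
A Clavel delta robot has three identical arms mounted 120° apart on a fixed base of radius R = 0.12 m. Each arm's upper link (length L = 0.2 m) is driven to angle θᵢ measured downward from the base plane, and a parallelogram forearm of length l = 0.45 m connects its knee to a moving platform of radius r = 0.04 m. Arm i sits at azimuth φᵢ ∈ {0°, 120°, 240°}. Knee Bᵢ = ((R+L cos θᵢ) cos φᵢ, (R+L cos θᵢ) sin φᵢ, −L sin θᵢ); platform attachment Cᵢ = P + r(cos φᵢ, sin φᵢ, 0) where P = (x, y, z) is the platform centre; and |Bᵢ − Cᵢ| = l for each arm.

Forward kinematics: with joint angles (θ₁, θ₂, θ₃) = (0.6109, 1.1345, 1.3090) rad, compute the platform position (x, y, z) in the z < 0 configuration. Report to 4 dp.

(0.1522, 0.0456, -0.5529)

centre 1 = (0.2438·cos0.0°, 0.2438·sin0.0°, -0.1147) = (0.2438, 0.0000, -0.1147)
φ2=120.0°: virtual centre (-0.0823, 0.1425, -0.1813), radius l
centre 3 = (0.1318·cos240.0°, 0.1318·sin240.0°, -0.1932) = (-0.0659, -0.1141, -0.1932)
|centre ₂|²−|centre ₁|² = -0.0127;  |centre ₃|²−|centre ₁|² = -0.0179
plane₁₂: -0.6522x+0.2850y+-0.1331z = -0.0127
Cramer: x(z) = 0.0246-0.2308z;  y(z) = 0.0118-0.0612z
quadratic in z: (1.0570)z²+(0.3292)z+(-0.1411)=0, √Δ=0.8397 → z ∈ {-0.5529, 0.2415}; z = -0.5529 (taking z<0)
x = 0.1522, y = 0.0456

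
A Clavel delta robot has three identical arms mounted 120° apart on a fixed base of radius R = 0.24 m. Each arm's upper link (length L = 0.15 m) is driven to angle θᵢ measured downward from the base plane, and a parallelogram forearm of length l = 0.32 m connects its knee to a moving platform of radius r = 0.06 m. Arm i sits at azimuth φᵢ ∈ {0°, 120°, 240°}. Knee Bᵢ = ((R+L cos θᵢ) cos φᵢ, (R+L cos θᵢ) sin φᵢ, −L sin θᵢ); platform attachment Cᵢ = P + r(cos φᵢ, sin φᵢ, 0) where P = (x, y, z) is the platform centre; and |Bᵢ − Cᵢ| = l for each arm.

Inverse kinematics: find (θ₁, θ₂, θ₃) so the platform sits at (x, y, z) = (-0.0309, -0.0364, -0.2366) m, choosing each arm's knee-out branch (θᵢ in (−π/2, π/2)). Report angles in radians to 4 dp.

θ₁ = 0.9603, θ₂ = 0.8725, θ₃ = 0.4366

rotate P by −φ1: (-0.0309, -0.0364, -0.2366)
  e−x'=0.2109;  (l²−L²−(e−x')²−y'²−z²)/2L = -0.0729
  √(A²+B²)=0.3170;  θ1 = -0.8428+1.8030 ≈ 0.9603
arm 2 (φ=120.0°): x'=-0.0161, y'=0.0450
  A=0.1961, B=-0.2366, C=(l²−L²−A²−y'²−z²)/(2L)=-0.0552
  γ=atan2(-0.2366,0.1961)=-0.8788;  ψ=arccos(-0.1795)=1.7513;  θ2=γ+ψ≈0.8725
φ3=240.0° → target in arm frame (0.0470, -0.0086)
  A cos θ + B sin θ = C:  0.1330·cos θ + -0.2366·sin θ = 0.0205
  √(A²+B²)=0.2714;  θ3 = -1.0586+1.4952 ≈ 0.4366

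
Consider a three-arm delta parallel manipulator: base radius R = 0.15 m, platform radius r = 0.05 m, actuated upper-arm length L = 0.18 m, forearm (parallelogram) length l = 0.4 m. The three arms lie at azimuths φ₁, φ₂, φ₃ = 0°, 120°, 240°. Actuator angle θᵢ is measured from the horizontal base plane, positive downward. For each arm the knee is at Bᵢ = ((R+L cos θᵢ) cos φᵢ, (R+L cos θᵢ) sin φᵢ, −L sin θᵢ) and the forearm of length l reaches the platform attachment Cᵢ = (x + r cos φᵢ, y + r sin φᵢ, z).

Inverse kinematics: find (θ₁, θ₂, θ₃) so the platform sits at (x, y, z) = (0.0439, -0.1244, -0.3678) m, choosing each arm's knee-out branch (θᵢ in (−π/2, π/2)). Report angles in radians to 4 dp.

rotate P by −φ1: (0.0439, -0.1244, -0.3678)
  A cos θ + B sin θ = C:  0.0561·cos θ + -0.3678·sin θ = -0.0731
  θ1 = atan2(B,A) + arccos(C/0.3721) = 0.3490
arm 2 (φ=120.0°): x'=-0.1297, y'=0.0242
  e−x'=0.2297;  (l²−L²−(e−x')²−y'²−z²)/2L = -0.1695
  θ2 = atan2(B,A) + arccos(C/0.4336) = 0.9598
arm 3 (φ=240.0°): x'=0.0858, y'=0.1002
  A=0.0142, B=-0.3678, C=(l²−L²−A²−y'²−z²)/(2L)=-0.0498
  γ=atan2(-0.3678,0.0142)=-1.5322;  ψ=arccos(-0.1353)=1.7065;  θ3=γ+ψ≈0.1743

θ₁ = 0.3490, θ₂ = 0.9598, θ₃ = 0.1743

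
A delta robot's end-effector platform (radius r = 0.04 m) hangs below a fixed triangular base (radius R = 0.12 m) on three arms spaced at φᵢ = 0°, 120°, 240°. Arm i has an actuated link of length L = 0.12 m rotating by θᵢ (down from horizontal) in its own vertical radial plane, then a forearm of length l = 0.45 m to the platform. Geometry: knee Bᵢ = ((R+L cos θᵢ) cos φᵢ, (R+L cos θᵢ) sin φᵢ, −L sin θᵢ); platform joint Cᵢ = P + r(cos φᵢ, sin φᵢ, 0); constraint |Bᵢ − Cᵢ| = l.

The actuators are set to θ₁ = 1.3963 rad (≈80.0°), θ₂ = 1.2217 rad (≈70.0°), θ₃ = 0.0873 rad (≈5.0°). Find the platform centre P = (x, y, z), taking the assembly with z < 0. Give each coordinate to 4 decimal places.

(-0.1374, -0.1723, -0.4589)

arm 1 at φ=0.0°: ρ1 = 0.1008;  S1 = (0.1008, 0.0000, -0.1182)
arm 2 at φ=120.0°: ρ2 = 0.1210;  S2 = (-0.0605, 0.1048, -0.1128)
S3 = (0.1995·cos240.0°, 0.1995·sin240.0°, -0.0105) = (-0.0998, -0.1728, -0.0105)
eliminate P² terms by subtracting sphere 1 from 2 and 3
plane₁₂: -0.3227x+0.2097y+0.0108z = 0.0032
Cramer: x(z) = -0.0226+0.2500z;  y(z) = -0.0194+0.3331z
quadratic in z: (1.1735)z²+(0.1617)z+(-0.1729)=0, √Δ=0.9153 → z ∈ {-0.4589, 0.3211}; z = -0.4589 (taking z<0)
x = -0.1374, y = -0.1723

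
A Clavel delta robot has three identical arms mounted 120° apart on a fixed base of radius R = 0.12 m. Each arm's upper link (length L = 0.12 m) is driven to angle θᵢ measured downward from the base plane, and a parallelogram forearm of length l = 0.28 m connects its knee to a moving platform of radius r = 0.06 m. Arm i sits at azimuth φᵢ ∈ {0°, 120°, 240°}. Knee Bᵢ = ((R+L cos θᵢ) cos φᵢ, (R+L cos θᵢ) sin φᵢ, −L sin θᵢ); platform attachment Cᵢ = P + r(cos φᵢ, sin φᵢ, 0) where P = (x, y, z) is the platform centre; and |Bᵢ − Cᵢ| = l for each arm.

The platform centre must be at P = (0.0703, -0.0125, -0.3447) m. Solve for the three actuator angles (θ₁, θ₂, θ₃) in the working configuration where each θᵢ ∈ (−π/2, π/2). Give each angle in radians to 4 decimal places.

φ1=0.0° → target in arm frame (0.0703, -0.0125)
  A cos θ + B sin θ = C:  -0.0103·cos θ + -0.3447·sin θ = -0.2295
  θ1 = atan2(B,A) + arccos(C/0.3449) = 0.6983
φ2=120.0° → target in arm frame (-0.0460, -0.0546)
  e−x'=0.1060;  (l²−L²−(e−x')²−y'²−z²)/2L = -0.2876
  γ=atan2(-0.3447,0.1060)=-1.2725;  ψ=arccos(-0.7976)=2.4941;  θ2=γ+ψ≈1.2216
φ3=240.0° → target in arm frame (-0.0243, 0.0671)
  A=0.0843, B=-0.3447, C=(l²−L²−A²−y'²−z²)/(2L)=-0.2768
  θ3 = atan2(B,A) + arccos(C/0.3549) = 1.1347

θ₁ = 0.6983, θ₂ = 1.2216, θ₃ = 1.1347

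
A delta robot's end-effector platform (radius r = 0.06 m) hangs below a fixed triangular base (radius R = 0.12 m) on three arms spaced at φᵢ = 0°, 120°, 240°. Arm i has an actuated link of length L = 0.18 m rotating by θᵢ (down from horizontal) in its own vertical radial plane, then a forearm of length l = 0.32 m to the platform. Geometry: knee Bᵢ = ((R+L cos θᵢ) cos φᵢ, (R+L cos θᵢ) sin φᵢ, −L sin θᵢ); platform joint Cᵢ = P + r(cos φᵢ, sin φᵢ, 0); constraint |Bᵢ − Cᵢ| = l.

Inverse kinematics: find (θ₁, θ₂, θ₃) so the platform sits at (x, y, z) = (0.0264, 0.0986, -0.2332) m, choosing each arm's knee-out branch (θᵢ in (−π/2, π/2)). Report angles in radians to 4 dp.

rotate P by −φ1: (0.0264, 0.0986, -0.2332)
  A cos θ + B sin θ = C:  0.0336·cos θ + -0.2332·sin θ = 0.0132
  θ1 = atan2(B,A) + arccos(C/0.2356) = 0.0869
arm 2 (φ=120.0°): x'=0.0722, y'=-0.0722
  A=-0.0122, B=-0.2332, C=(l²−L²−A²−y'²−z²)/(2L)=0.0285
  √(A²+B²)=0.2335;  θ2 = -1.6230+1.4484 ≈ -0.1746
φ3=240.0° → target in arm frame (-0.0986, -0.0264)
  e−x'=0.1586;  (l²−L²−(e−x')²−y'²−z²)/2L = -0.0284
  γ=atan2(-0.2332,0.1586)=-0.9736;  ψ=arccos(-0.1008)=1.6717;  θ3=γ+ψ≈0.6982

θ₁ = 0.0869, θ₂ = -0.1746, θ₃ = 0.6982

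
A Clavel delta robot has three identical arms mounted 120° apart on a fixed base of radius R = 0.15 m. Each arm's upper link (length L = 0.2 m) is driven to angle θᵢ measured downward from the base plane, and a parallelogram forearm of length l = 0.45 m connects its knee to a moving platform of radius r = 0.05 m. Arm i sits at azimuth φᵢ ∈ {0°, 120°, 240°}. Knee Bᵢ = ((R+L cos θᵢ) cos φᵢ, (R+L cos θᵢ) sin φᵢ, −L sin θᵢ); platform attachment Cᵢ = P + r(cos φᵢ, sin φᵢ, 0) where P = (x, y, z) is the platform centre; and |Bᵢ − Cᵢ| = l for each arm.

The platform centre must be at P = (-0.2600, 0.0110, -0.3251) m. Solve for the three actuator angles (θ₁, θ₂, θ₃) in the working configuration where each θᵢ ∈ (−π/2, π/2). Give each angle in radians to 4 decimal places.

θ₁ = 1.2215, θ₂ = -0.1744, θ₃ = -0.0873

arm 1 (φ=0.0°): x'=-0.2600, y'=0.0110
  A=0.3600, B=-0.3251, C=(l²−L²−A²−y'²−z²)/(2L)=-0.1823
  θ1 = atan2(B,A) + arccos(C/0.4851) = 1.2215
φ2=120.0° → target in arm frame (0.1395, 0.2197)
  A cos θ + B sin θ = C:  -0.0395·cos θ + -0.3251·sin θ = 0.0175
  √(A²+B²)=0.3275;  θ2 = -1.6918+1.5174 ≈ -0.1744
arm 3 (φ=240.0°): x'=0.1205, y'=-0.2307
  e−x'=-0.0205;  (l²−L²−(e−x')²−y'²−z²)/2L = 0.0080
  θ3 = atan2(B,A) + arccos(C/0.3257) = -0.0873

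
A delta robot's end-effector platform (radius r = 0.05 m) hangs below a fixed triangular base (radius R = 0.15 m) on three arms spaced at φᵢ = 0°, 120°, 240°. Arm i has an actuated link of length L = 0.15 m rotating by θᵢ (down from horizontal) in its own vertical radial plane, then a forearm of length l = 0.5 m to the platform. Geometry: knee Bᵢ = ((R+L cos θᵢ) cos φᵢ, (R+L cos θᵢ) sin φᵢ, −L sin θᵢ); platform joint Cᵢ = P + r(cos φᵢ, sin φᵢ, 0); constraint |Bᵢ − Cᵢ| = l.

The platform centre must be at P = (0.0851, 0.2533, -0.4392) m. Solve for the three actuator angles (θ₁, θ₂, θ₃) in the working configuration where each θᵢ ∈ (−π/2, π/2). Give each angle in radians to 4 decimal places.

θ₁ = 0.2618, θ₂ = -0.0875, θ₃ = 1.3091

rotate P by −φ1: (0.0851, 0.2533, -0.4392)
  A cos θ + B sin θ = C:  0.0149·cos θ + -0.4392·sin θ = -0.0993
  θ1 = atan2(B,A) + arccos(C/0.4395) = 0.2618
rotate P by −φ2: (0.1768, -0.2003, -0.4392)
  A cos θ + B sin θ = C:  -0.0768·cos θ + -0.4392·sin θ = -0.0381
  θ2 = atan2(B,A) + arccos(C/0.4459) = -0.0875
arm 3 (φ=240.0°): x'=-0.2619, y'=-0.0530
  A=0.3619, B=-0.4392, C=(l²−L²−A²−y'²−z²)/(2L)=-0.3306
  θ3 = atan2(B,A) + arccos(C/0.5691) = 1.3091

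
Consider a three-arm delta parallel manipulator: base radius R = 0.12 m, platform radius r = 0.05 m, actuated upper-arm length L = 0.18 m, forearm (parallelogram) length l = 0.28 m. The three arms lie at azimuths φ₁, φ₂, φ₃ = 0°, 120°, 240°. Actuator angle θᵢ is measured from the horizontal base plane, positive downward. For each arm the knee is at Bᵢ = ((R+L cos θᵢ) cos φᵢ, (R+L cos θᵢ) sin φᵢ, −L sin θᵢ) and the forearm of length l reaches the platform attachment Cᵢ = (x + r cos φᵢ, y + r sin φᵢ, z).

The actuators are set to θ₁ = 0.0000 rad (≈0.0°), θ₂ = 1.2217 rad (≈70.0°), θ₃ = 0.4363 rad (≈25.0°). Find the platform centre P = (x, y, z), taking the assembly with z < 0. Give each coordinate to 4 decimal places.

(0.1048, -0.1031, -0.2161)

φ1=0.0°: virtual centre (0.2500, 0.0000, 0.0000), radius l
arm 2 at φ=120.0°: e+L cos θ2 = 0.1316;  S2 = (-0.0658, 0.1139, -0.1691)
φ3=240.0°: virtual centre (-0.1166, -0.2019, -0.0761), radius l
subtract pairs → two planes through P
plane₁₂: -0.6316x+0.2279y+-0.3383z = -0.0166
det = 0.4221;  x = 0.0171+-0.4058z,  y = -0.0253+0.3599z
quadratic in z: (1.2942)z²+(0.1708)z+(-0.0235)=0, √Δ=0.3886 → z ∈ {-0.2161, 0.0842}; z = -0.2161 (taking z<0)
x = 0.1048, y = -0.1031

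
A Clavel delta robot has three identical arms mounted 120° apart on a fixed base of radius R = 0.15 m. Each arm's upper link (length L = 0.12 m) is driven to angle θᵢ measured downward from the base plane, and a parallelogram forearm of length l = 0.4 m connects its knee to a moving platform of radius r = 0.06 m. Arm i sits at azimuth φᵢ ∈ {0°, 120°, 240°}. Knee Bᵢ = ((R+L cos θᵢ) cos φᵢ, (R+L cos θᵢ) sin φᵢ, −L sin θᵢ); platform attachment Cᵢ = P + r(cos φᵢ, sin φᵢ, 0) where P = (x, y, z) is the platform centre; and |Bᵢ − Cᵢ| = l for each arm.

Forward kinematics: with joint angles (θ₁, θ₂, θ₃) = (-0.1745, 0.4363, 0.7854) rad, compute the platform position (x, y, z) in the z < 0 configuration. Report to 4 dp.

(0.1154, 0.0494, -0.3651)

φ1=0.0°: virtual centre (0.2082, 0.0000, 0.0208), radius l
arm 2 at φ=120.0°: (R−r)+L cos θ2 = 0.1988;  S2 = (-0.0994, 0.1721, -0.0507)
arm 3 at φ=240.0°: (R−r)+L cos θ3 = 0.1749;  S3 = (-0.0874, -0.1514, -0.0849)
subtract pairs → two planes through P
linear system: -0.6151x+0.3443y = -0.0017−-0.1431z; -0.5912x+-0.3029y = -0.0060−-0.2114z
Cramer: x(z) = 0.0066-0.2978z;  y(z) = 0.0069-0.1165z
into |P−S₁|² = l²: 1.1023z² + 0.0768z + -0.1189 = 0;  Δ = 0.5301;  z = -0.3651 or 0.2954 → z<0 root = -0.3651
x = 0.1154, y = 0.0494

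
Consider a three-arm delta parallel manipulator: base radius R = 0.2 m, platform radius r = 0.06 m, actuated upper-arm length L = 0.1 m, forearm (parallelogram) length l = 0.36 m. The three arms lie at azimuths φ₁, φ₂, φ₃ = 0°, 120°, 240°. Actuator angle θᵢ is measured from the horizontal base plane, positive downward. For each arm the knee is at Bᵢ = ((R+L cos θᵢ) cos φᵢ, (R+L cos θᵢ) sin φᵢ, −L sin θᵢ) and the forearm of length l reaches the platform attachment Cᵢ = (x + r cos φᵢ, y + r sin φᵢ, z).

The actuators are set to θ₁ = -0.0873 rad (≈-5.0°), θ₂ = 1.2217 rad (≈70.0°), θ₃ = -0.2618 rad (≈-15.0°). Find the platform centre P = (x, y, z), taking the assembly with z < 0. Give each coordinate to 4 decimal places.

(0.0583, -0.1230, -0.2769)

arm 1 at φ=0.0°: (R−r)+L cos θ1 = 0.2396;  S1 = (0.2396, 0.0000, 0.0087)
φ2=120.0°: virtual centre (-0.0871, 0.1509, -0.0940), radius l
S3 = (0.2366·cos240.0°, 0.2366·sin240.0°, 0.0259) = (-0.1183, -0.2049, 0.0259)
subtract pairs → two planes through P
plane₁₂: -0.6534x+0.3017y+-0.2054z = -0.0183
det = 0.4838;  x = 0.0160+-0.1526z,  y = -0.0260+0.3503z
into |P−S₁|² = l²: 1.1460z² + 0.0326z + -0.0789 = 0;  Δ = 0.3626;  z = -0.2769 or 0.2485 → z<0 root = -0.2769
x = 0.0583, y = -0.1230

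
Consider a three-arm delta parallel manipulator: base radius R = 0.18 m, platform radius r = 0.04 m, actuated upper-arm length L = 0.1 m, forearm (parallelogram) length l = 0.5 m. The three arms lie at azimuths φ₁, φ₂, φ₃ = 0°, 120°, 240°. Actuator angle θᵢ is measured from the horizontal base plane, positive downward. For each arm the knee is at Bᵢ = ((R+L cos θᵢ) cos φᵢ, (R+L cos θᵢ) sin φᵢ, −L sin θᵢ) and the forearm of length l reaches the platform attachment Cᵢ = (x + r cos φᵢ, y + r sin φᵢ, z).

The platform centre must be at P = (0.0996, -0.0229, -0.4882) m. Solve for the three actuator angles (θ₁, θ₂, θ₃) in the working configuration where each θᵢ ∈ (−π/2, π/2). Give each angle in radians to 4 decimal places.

φ1=0.0° → target in arm frame (0.0996, -0.0229)
  A=0.0404, B=-0.4882, C=(l²−L²−A²−y'²−z²)/(2L)=-0.0025
  √(A²+B²)=0.4899;  θ1 = -1.4882+1.5759 ≈ 0.0876
arm 2 (φ=120.0°): x'=-0.0696, y'=-0.0748
  A cos θ + B sin θ = C:  0.2096·cos θ + -0.4882·sin θ = -0.2394
  √(A²+B²)=0.5313;  θ2 = -1.1652+2.0382 ≈ 0.8730
arm 3 (φ=240.0°): x'=-0.0300, y'=0.0977
  A=0.1700, B=-0.4882, C=(l²−L²−A²−y'²−z²)/(2L)=-0.1839
  √(A²+B²)=0.5169;  θ3 = -1.2358+1.9345 ≈ 0.6987

θ₁ = 0.0876, θ₂ = 0.8730, θ₃ = 0.6987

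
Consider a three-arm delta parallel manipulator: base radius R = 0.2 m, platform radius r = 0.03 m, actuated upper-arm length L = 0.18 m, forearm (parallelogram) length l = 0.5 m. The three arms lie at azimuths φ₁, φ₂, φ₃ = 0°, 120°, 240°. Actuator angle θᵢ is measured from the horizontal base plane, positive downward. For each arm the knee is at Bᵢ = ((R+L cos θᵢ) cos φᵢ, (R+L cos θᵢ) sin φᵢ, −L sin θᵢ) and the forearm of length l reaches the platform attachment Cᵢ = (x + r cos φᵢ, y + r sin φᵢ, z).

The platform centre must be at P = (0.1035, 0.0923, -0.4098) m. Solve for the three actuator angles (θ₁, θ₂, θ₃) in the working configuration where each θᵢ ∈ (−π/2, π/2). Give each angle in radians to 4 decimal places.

arm 1 (φ=0.0°): x'=0.1035, y'=0.0923
  A=0.0665, B=-0.4098, C=(l²−L²−A²−y'²−z²)/(2L)=0.1020
  θ1 = atan2(B,A) + arccos(C/0.4152) = -0.0874
φ2=120.0° → target in arm frame (0.0282, -0.1358)
  A cos θ + B sin θ = C:  0.1418·cos θ + -0.4098·sin θ = 0.0309
  γ=atan2(-0.4098,0.1418)=-1.2376;  ψ=arccos(0.0712)=1.4995;  θ2=γ+ψ≈0.2619
arm 3 (φ=240.0°): x'=-0.1317, y'=0.0435
  A cos θ + B sin θ = C:  0.3017·cos θ + -0.4098·sin θ = -0.1201
  √(A²+B²)=0.5089;  θ3 = -0.9362+1.8091 ≈ 0.8729

θ₁ = -0.0874, θ₂ = 0.2619, θ₃ = 0.8729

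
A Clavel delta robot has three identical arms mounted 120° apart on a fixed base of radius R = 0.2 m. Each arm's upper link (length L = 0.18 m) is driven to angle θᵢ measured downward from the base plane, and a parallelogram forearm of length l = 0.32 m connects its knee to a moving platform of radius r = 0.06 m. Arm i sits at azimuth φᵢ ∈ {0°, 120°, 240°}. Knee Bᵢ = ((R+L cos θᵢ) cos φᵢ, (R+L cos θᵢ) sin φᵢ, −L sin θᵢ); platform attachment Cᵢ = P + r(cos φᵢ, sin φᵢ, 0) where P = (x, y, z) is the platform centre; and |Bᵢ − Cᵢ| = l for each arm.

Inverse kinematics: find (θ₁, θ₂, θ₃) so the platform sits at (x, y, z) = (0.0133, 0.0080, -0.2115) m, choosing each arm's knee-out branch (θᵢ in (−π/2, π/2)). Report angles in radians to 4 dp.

θ₁ = 0.4364, θ₂ = 0.5234, θ₃ = 0.6108

arm 1 (φ=0.0°): x'=0.0133, y'=0.0080
  e−x'=0.1267;  (l²−L²−(e−x')²−y'²−z²)/2L = 0.0254
  θ1 = atan2(B,A) + arccos(C/0.2465) = 0.4364
φ2=120.0° → target in arm frame (0.0003, -0.0155)
  e−x'=0.1397;  (l²−L²−(e−x')²−y'²−z²)/2L = 0.0153
  γ=atan2(-0.2115,0.1397)=-0.9870;  ψ=arccos(0.0603)=1.5104;  θ2=γ+ψ≈0.5234
arm 3 (φ=240.0°): x'=-0.0136, y'=0.0075
  A cos θ + B sin θ = C:  0.1536·cos θ + -0.2115·sin θ = 0.0045
  √(A²+B²)=0.2614;  θ3 = -0.9427+1.5535 ≈ 0.6108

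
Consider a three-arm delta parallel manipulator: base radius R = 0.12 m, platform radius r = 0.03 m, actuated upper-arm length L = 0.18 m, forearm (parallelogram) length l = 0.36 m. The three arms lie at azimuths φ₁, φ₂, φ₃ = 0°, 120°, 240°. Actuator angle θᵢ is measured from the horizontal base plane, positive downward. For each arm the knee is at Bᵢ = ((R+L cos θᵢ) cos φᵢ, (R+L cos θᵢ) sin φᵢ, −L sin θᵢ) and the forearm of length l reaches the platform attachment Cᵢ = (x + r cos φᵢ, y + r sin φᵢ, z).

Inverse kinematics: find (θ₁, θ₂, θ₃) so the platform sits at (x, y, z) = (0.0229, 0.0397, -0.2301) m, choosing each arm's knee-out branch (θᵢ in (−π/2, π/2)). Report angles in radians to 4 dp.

φ1=0.0° → target in arm frame (0.0229, 0.0397)
  A cos θ + B sin θ = C:  0.0671·cos θ + -0.2301·sin θ = 0.1060
  √(A²+B²)=0.2397;  θ1 = -1.2871+1.1125 ≈ -0.1746
φ2=120.0° → target in arm frame (0.0229, -0.0397)
  e−x'=0.0671;  (l²−L²−(e−x')²−y'²−z²)/2L = 0.1061
  γ=atan2(-0.2301,0.0671)=-1.2872;  ψ=arccos(0.4425)=1.1124;  θ2=γ+ψ≈-0.1748
rotate P by −φ3: (-0.0458, 0.0000, -0.2301)
  e−x'=0.1358;  (l²−L²−(e−x')²−y'²−z²)/2L = 0.0717
  γ=atan2(-0.2301,0.1358)=-1.0375;  ψ=arccos(0.2683)=1.2992;  θ3=γ+ψ≈0.2617

θ₁ = -0.1746, θ₂ = -0.1748, θ₃ = 0.2617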